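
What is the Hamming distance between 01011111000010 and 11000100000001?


Count differing positions: ^ . . ^ ^ . ^ ^ . . . . ^ ^ = 7 differences

7


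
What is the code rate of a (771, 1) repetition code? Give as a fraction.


Rate = k/n = 1/771

1/771


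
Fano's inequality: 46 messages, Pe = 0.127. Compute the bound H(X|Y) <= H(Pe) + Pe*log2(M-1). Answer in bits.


H(Pe) = -Pe*log2(Pe) - (1-Pe)*log2(1-Pe) = -0.127*log2(0.127) - 0.873*log2(0.873) = 0.378092 + 0.171061 = 0.5492. Pe*log2(M-1) = 0.127*log2(45) = 0.697465. Bound = H(Pe) + Pe*log2(M-1) = 0.378092 + 0.171061 + 0.697465 = 1.2466

1.2466 bits


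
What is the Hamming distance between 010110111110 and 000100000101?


Count differing positions: . ^ . . ^ . ^ ^ ^ . ^ ^ = 7 differences

7


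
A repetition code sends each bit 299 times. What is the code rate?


Rate = k/n = 1/299

1/299


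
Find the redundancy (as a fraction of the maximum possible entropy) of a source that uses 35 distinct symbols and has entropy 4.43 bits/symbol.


H_max = log2(K) = log2(35) = 5.1293 bits/symbol. Redundancy = 1 - H/H_max = 1 - 4.43/5.1293 = 1 - 0.8637 = 0.1363

0.1363


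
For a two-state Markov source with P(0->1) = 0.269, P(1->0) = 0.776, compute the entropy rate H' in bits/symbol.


Stationary distribution: pi_0 = p10/(p01+p10) = 0.7426, pi_1 = 0.2574. Entropy rate H' = pi_0*H(p01) + pi_1*H(p10) = 0.7426*0.84 + 0.2574*0.7674 = 0.8213

0.8213 bits/symbol


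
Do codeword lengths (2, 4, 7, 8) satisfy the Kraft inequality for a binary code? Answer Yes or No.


Kraft sum = sum(2^(-l_i)) = 0.3242, need <= 1. Result: satisfied (a binary prefix-free code with these lengths exists)

Yes


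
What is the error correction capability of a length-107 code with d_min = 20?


Correction capability = floor((d-1)/2) = floor((20-1)/2) = 9

9 errors


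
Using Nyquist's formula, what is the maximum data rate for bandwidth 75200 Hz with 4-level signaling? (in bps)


Rate = 2 * B * log2(M) = 2 * 75200 * 2.0 = 300800.0

300800.0 bps


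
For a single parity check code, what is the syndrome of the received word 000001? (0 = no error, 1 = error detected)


Syndrome = XOR of all bits = 0 XOR 0 XOR 0 XOR 0 XOR 0 XOR 1 = 1

1


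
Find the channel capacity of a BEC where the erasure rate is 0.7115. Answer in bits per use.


C = 1 - epsilon = 1 - 0.7115 = 0.2885

0.2885 bits


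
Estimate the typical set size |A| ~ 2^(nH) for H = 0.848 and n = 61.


log2|A_typical| = nH = 61 * 0.848 = 51.728, so |A_typical| ~ 2^51.728 = 3.730e+15

3.730e+15


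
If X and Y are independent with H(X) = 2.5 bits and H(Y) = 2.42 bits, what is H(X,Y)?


For independent variables, H(X,Y) = H(X) + H(Y) = 2.5 + 2.42 = 4.92

4.92 bits


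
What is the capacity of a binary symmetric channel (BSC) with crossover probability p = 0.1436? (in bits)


H(p) = -p*log2(p) - (1-p)*log2(1-p) = -0.1436*log2(0.1436) - 0.8564*log2(0.8564) = 0.402062 + 0.191528 = 0.5936. C = 1 - H(p) = 1 - 0.5936 = 0.4064

0.4064 bits


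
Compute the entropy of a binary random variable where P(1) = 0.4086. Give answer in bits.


H = -p*log2(p) - (1-p)*log2(1-p). -0.4086*log2(0.4086) = 0.527600; -0.5914*log2(0.5914) = 0.448159. H = 0.527600 + 0.448159 = 0.9758

0.9758 bits


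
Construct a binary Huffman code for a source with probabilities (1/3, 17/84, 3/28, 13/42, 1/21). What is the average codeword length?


Huffman construction (repeatedly merge the two least-probable nodes; each merge adds 1 bit to every symbol beneath it): 1/21 + 3/28 = 13/84; 13/84 + 17/84 = 5/14; 13/42 + 1/3 = 9/14; 5/14 + 9/14 = 1. Resulting codeword lengths (in the order the probabilities were given): (2, 2, 3, 2, 3). L_avg = sum(p_i * l_i) = 1/3*2 + 17/84*2 + 3/28*3 + 13/42*2 + 1/21*3 = 181/84 = 2.1548

2.1548 bits


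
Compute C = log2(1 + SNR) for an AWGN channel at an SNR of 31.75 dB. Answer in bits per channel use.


SNR_linear = 10^(31.75/10) = 1496.2357; C = log2(1 + SNR_linear) = log2(1 + 1496.2357) = 10.5481

10.5481 bits/channel use


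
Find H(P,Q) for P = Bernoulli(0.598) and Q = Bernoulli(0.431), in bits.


H(P,Q) = -p*log2(q) - (1-p)*log2(1-q). -0.598*log2(0.431) = 0.726116; -0.402*log2(0.569) = 0.327027. H(P,Q) = 0.726116 + 0.327027 = 1.0531

1.0531 bits


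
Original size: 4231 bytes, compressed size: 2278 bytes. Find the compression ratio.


Ratio = original / compressed = 4231 / 2278 = 1.8573

1.8573


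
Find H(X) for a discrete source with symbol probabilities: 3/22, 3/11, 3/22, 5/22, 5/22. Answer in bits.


H = -sum(p_i * log2(p_i)). Terms: -(3/22)*log2(3/22) = 0.391973; -(3/11)*log2(3/11) = 0.511219; -(3/22)*log2(3/22) = 0.391973; -(5/22)*log2(5/22) = 0.485796; -(5/22)*log2(5/22) = 0.485796. H = 0.391973 + 0.511219 + 0.391973 + 0.485796 + 0.485796 = 2.2668

2.2668 bits


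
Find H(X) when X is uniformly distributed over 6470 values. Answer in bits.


H = log2(n) = log2(6470) = 12.6595

12.6595 bits


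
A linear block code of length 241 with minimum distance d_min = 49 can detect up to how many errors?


Detection capability = d_min - 1 = 49 - 1 = 48

48 errors


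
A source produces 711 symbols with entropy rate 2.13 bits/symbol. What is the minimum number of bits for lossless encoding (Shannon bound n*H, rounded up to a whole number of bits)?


Minimum bits >= n * H = 711 * 2.13 = 1514.43, rounded up to a whole number of bits = 1515

1515 bits


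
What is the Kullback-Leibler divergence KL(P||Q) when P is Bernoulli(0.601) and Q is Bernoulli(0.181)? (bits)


KL = p*log2(p/q) + (1-p)*log2((1-p)/(1-q)) = 0.601*log2(0.601/0.181) + 0.399*log2(0.399/0.819) = 0.6266

0.6266 bits


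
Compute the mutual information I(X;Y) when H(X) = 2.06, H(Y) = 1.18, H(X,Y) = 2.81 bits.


I(X;Y) = H(X) + H(Y) - H(X,Y) = 2.06 + 1.18 - 2.81 = 0.43

0.43 bits


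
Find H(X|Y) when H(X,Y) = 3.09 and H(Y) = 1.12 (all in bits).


H(X|Y) = H(X,Y) - H(Y) = 3.09 - 1.12 = 1.97

1.97 bits


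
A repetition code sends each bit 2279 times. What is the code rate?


Rate = k/n = 1/2279

1/2279


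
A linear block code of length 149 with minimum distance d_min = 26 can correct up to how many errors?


Correction capability = floor((d-1)/2) = floor((26-1)/2) = 12

12 errors


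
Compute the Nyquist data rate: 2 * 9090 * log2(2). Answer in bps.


Rate = 2 * B * log2(M) = 2 * 9090 * 1.0 = 18180.0

18180.0 bps


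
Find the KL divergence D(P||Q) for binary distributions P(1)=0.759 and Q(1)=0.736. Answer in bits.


KL = p*log2(p/q) + (1-p)*log2((1-p)/(1-q)) = 0.759*log2(0.759/0.736) + 0.241*log2(0.241/0.264) = 0.002

0.002 bits


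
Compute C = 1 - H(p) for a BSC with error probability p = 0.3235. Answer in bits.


H(p) = -p*log2(p) - (1-p)*log2(1-p) = -0.3235*log2(0.3235) - 0.6765*log2(0.6765) = 0.526711 + 0.381437 = 0.9081. C = 1 - H(p) = 1 - 0.9081 = 0.0919

0.0919 bits


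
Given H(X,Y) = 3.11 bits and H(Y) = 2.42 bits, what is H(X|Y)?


H(X|Y) = H(X,Y) - H(Y) = 3.11 - 2.42 = 0.69

0.69 bits


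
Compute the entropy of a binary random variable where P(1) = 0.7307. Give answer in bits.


H = -p*log2(p) - (1-p)*log2(1-p). -0.7307*log2(0.7307) = 0.330751; -0.2693*log2(0.2693) = 0.509708. H = 0.330751 + 0.509708 = 0.8405

0.8405 bits


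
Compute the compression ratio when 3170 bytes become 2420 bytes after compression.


Ratio = original / compressed = 3170 / 2420 = 1.3099

1.3099


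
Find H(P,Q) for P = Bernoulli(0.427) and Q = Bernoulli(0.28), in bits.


H(P,Q) = -p*log2(q) - (1-p)*log2(1-q). -0.427*log2(0.28) = 0.784186; -0.573*log2(0.72) = 0.271563. H(P,Q) = 0.784186 + 0.271563 = 1.0557

1.0557 bits


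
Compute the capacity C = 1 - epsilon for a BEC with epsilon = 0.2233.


C = 1 - epsilon = 1 - 0.2233 = 0.7767

0.7767 bits


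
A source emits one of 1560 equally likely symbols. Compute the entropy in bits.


H = log2(n) = log2(1560) = 10.6073

10.6073 bits


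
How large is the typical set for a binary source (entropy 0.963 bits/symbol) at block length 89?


log2|A_typical| = nH = 89 * 0.963 = 85.707, so |A_typical| ~ 2^85.707 = 6.315e+25

6.315e+25


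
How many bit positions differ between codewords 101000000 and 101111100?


Count differing positions: . . . ^ ^ ^ ^ . . = 4 differences

4


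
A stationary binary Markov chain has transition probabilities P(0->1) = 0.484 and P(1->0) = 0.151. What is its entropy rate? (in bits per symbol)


Stationary distribution: pi_0 = p10/(p01+p10) = 0.2378, pi_1 = 0.7622. Entropy rate H' = pi_0*H(p01) + pi_1*H(p10) = 0.2378*0.9993 + 0.7622*0.6123 = 0.7043

0.7043 bits/symbol


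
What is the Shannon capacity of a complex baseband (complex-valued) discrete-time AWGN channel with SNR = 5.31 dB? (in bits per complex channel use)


SNR_linear = 10^(5.31/10) = 3.3963; C = log2(1 + SNR_linear) = log2(1 + 3.3963) = 2.1363

2.1363 bits/channel use


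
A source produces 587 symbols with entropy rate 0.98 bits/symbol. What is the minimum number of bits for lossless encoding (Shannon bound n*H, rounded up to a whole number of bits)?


Minimum bits >= n * H = 587 * 0.98 = 575.26, rounded up to a whole number of bits = 576

576 bits


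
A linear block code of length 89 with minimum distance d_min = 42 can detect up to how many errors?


Detection capability = d_min - 1 = 42 - 1 = 41

41 errors


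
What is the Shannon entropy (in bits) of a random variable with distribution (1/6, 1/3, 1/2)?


H = -sum(p_i * log2(p_i)). Terms: -(1/6)*log2(1/6) = 0.430827; -(1/3)*log2(1/3) = 0.528321; -(1/2)*log2(1/2) = 0.500000. H = 0.430827 + 0.528321 + 0.500000 = 1.4591

1.4591 bits


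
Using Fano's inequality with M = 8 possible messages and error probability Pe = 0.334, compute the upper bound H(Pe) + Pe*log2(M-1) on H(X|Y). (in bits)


H(Pe) = -Pe*log2(Pe) - (1-Pe)*log2(1-Pe) = -0.334*log2(0.334) - 0.666*log2(0.666) = 0.528415 + 0.390546 = 0.919. Pe*log2(M-1) = 0.334*log2(7) = 0.937657. Bound = H(Pe) + Pe*log2(M-1) = 0.528415 + 0.390546 + 0.937657 = 1.8566

1.8566 bits


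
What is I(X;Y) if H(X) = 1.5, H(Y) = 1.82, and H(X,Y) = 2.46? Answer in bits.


I(X;Y) = H(X) + H(Y) - H(X,Y) = 1.5 + 1.82 - 2.46 = 0.86

0.86 bits


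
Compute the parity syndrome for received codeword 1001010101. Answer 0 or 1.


Syndrome = XOR of all bits = 1 XOR 0 XOR 0 XOR 1 XOR 0 XOR 1 XOR 0 XOR 1 XOR 0 XOR 1 = 1

1


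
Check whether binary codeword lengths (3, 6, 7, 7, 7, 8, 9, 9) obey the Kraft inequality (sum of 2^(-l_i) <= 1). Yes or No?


Kraft sum = sum(2^(-l_i)) = 0.1719, need <= 1. Result: satisfied (a binary prefix-free code with these lengths exists)

Yes


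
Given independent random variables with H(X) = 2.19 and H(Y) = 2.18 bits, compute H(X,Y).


For independent variables, H(X,Y) = H(X) + H(Y) = 2.19 + 2.18 = 4.37

4.37 bits


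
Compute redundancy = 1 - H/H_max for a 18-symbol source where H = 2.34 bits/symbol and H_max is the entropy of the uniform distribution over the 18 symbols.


H_max = log2(K) = log2(18) = 4.1699 bits/symbol. Redundancy = 1 - H/H_max = 1 - 2.34/4.1699 = 1 - 0.5612 = 0.4388

0.4388


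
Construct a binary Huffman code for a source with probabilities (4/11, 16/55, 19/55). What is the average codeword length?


Huffman construction (repeatedly merge the two least-probable nodes; each merge adds 1 bit to every symbol beneath it): 16/55 + 19/55 = 7/11; 4/11 + 7/11 = 1. Resulting codeword lengths (in the order the probabilities were given): (1, 2, 2). L_avg = sum(p_i * l_i) = 4/11*1 + 16/55*2 + 19/55*2 = 18/11 = 1.6364

1.6364 bits


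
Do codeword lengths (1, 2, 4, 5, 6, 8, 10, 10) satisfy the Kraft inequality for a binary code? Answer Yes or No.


Kraft sum = sum(2^(-l_i)) = 0.8652, need <= 1. Result: satisfied (a binary prefix-free code with these lengths exists)

Yes


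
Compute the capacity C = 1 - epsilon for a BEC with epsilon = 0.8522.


C = 1 - epsilon = 1 - 0.8522 = 0.1478

0.1478 bits


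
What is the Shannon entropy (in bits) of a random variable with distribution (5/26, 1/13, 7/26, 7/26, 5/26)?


H = -sum(p_i * log2(p_i)). Terms: -(5/26)*log2(5/26) = 0.457406; -(1/13)*log2(1/13) = 0.284649; -(7/26)*log2(7/26) = 0.509677; -(7/26)*log2(7/26) = 0.509677; -(5/26)*log2(5/26) = 0.457406. H = 0.457406 + 0.284649 + 0.509677 + 0.509677 + 0.457406 = 2.2188

2.2188 bits


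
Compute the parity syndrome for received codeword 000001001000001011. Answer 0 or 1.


Syndrome = XOR of all bits = 0 XOR 0 XOR 0 XOR 0 XOR 0 XOR 1 XOR 0 XOR 0 XOR 1 XOR 0 XOR 0 XOR 0 XOR 0 XOR 0 XOR 1 XOR 0 XOR 1 XOR 1 = 1

1


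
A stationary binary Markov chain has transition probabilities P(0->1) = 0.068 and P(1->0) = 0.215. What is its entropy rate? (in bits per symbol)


Stationary distribution: pi_0 = p10/(p01+p10) = 0.7597, pi_1 = 0.2403. Entropy rate H' = pi_0*H(p01) + pi_1*H(p10) = 0.7597*0.3584 + 0.2403*0.7509 = 0.4527

0.4527 bits/symbol


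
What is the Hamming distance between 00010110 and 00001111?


Count differing positions: . . . ^ ^ . . ^ = 3 differences

3


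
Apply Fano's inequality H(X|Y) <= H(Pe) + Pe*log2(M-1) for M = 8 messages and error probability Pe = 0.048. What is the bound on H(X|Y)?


H(Pe) = -Pe*log2(Pe) - (1-Pe)*log2(1-Pe) = -0.048*log2(0.048) - 0.952*log2(0.952) = 0.210279 + 0.067560 = 0.2778. Pe*log2(M-1) = 0.048*log2(7) = 0.134753. Bound = H(Pe) + Pe*log2(M-1) = 0.210279 + 0.067560 + 0.134753 = 0.4126

0.4126 bits


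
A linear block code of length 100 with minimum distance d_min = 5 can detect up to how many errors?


Detection capability = d_min - 1 = 5 - 1 = 4

4 errors


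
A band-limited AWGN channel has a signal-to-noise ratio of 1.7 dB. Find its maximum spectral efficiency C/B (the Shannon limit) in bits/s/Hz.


SNR_linear = 10^(1.7/10) = 1.4791; C/B = log2(1 + SNR_linear) = log2(1 + 1.4791) = 1.3098

1.3098 bits/s/Hz


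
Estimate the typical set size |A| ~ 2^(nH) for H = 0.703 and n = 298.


log2|A_typical| = nH = 298 * 0.703 = 209.494, so |A_typical| ~ 2^209.494 = 1.159e+63

1.159e+63


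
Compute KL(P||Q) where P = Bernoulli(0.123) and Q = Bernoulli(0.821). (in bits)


KL = p*log2(p/q) + (1-p)*log2((1-p)/(1-q)) = 0.123*log2(0.123/0.821) + 0.877*log2(0.877/0.179) = 1.6738

1.6738 bits


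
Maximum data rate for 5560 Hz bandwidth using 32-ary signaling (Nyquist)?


Rate = 2 * B * log2(M) = 2 * 5560 * 5.0 = 55600.0

55600.0 bps


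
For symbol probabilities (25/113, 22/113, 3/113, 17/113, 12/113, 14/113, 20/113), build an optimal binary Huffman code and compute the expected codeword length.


Huffman construction (repeatedly merge the two least-probable nodes; each merge adds 1 bit to every symbol beneath it): 3/113 + 12/113 = 15/113; 14/113 + 15/113 = 29/113; 17/113 + 20/113 = 37/113; 22/113 + 25/113 = 47/113; 29/113 + 37/113 = 66/113; 47/113 + 66/113 = 1. Resulting codeword lengths (in the order the probabilities were given): (2, 2, 4, 3, 4, 3, 3). L_avg = sum(p_i * l_i) = 25/113*2 + 22/113*2 + 3/113*4 + 17/113*3 + 12/113*4 + 14/113*3 + 20/113*3 = 307/113 = 2.7168

2.7168 bits


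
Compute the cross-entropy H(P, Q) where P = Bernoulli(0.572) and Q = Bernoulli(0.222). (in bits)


H(P,Q) = -p*log2(q) - (1-p)*log2(1-q). -0.572*log2(0.222) = 1.242023; -0.428*log2(0.778) = 0.155004. H(P,Q) = 1.242023 + 0.155004 = 1.397

1.397 bits


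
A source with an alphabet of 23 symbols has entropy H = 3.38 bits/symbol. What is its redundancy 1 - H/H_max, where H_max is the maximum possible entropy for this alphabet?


H_max = log2(K) = log2(23) = 4.5236 bits/symbol. Redundancy = 1 - H/H_max = 1 - 3.38/4.5236 = 1 - 0.7472 = 0.2528

0.2528


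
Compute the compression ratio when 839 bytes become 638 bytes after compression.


Ratio = original / compressed = 839 / 638 = 1.315

1.315


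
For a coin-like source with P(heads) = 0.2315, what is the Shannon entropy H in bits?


H = -p*log2(p) - (1-p)*log2(1-p). -0.2315*log2(0.2315) = 0.488677; -0.7685*log2(0.7685) = 0.291940. H = 0.488677 + 0.291940 = 0.7806

0.7806 bits


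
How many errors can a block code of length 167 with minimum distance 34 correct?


Correction capability = floor((d-1)/2) = floor((34-1)/2) = 16

16 errors


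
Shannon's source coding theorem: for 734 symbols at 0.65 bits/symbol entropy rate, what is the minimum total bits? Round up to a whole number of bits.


Minimum bits >= n * H = 734 * 0.65 = 477.1, rounded up to a whole number of bits = 478

478 bits


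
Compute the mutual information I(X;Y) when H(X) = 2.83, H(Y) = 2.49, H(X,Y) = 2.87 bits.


I(X;Y) = H(X) + H(Y) - H(X,Y) = 2.83 + 2.49 - 2.87 = 2.45

2.45 bits


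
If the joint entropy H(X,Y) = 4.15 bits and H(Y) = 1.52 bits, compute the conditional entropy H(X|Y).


H(X|Y) = H(X,Y) - H(Y) = 4.15 - 1.52 = 2.63

2.63 bits


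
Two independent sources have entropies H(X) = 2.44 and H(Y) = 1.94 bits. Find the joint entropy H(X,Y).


For independent variables, H(X,Y) = H(X) + H(Y) = 2.44 + 1.94 = 4.38

4.38 bits


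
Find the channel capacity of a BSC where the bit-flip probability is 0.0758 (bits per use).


H(p) = -p*log2(p) - (1-p)*log2(1-p) = -0.0758*log2(0.0758) - 0.9242*log2(0.9242) = 0.282102 + 0.105103 = 0.3872. C = 1 - H(p) = 1 - 0.3872 = 0.6128

0.6128 bits


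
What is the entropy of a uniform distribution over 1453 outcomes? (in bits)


H = log2(n) = log2(1453) = 10.5048

10.5048 bits


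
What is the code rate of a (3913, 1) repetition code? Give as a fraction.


Rate = k/n = 1/3913

1/3913


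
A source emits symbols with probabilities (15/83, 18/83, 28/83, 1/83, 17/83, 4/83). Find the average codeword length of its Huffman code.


Huffman construction (repeatedly merge the two least-probable nodes; each merge adds 1 bit to every symbol beneath it): 1/83 + 4/83 = 5/83; 5/83 + 15/83 = 20/83; 17/83 + 18/83 = 35/83; 20/83 + 28/83 = 48/83; 35/83 + 48/83 = 1. Resulting codeword lengths (in the order the probabilities were given): (3, 2, 2, 4, 2, 4). L_avg = sum(p_i * l_i) = 15/83*3 + 18/83*2 + 28/83*2 + 1/83*4 + 17/83*2 + 4/83*4 = 191/83 = 2.3012

2.3012 bits


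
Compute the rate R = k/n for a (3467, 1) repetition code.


Rate = k/n = 1/3467

1/3467


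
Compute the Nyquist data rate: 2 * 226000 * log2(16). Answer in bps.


Rate = 2 * B * log2(M) = 2 * 226000 * 4.0 = 1808000.0

1808000.0 bps


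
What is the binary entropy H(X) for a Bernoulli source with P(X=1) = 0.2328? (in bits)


H = -p*log2(p) - (1-p)*log2(1-p). -0.2328*log2(0.2328) = 0.489540; -0.7672*log2(0.7672) = 0.293320. H = 0.489540 + 0.293320 = 0.7829

0.7829 bits


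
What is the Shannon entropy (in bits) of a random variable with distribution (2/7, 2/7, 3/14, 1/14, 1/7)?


H = -sum(p_i * log2(p_i)). Terms: -(2/7)*log2(2/7) = 0.516387; -(2/7)*log2(2/7) = 0.516387; -(3/14)*log2(3/14) = 0.476227; -(1/14)*log2(1/14) = 0.271954; -(1/7)*log2(1/7) = 0.401051. H = 0.516387 + 0.516387 + 0.476227 + 0.271954 + 0.401051 = 2.182

2.182 bits


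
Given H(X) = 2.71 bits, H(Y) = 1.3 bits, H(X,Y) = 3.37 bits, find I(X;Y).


I(X;Y) = H(X) + H(Y) - H(X,Y) = 2.71 + 1.3 - 3.37 = 0.64

0.64 bits


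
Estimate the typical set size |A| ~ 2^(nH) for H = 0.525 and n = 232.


log2|A_typical| = nH = 232 * 0.525 = 121.8, so |A_typical| ~ 2^121.8 = 4.629e+36

4.629e+36


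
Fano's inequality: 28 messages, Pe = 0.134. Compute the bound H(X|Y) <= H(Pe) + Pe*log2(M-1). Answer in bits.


H(Pe) = -Pe*log2(Pe) - (1-Pe)*log2(1-Pe) = -0.134*log2(0.134) - 0.866*log2(0.866) = 0.388559 + 0.179748 = 0.5683. Pe*log2(M-1) = 0.134*log2(27) = 0.637155. Bound = H(Pe) + Pe*log2(M-1) = 0.388559 + 0.179748 + 0.637155 = 1.2055

1.2055 bits


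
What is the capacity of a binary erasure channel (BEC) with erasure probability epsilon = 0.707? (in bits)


C = 1 - epsilon = 1 - 0.707 = 0.293

0.293 bits


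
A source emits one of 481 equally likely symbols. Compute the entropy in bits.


H = log2(n) = log2(481) = 8.9099

8.9099 bits


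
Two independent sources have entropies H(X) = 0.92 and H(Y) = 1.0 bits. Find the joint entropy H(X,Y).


For independent variables, H(X,Y) = H(X) + H(Y) = 0.92 + 1.0 = 1.92

1.92 bits


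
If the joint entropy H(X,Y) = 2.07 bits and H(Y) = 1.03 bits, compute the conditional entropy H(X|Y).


H(X|Y) = H(X,Y) - H(Y) = 2.07 - 1.03 = 1.04

1.04 bits


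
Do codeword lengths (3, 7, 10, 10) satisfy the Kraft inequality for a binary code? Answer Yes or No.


Kraft sum = sum(2^(-l_i)) = 0.1348, need <= 1. Result: satisfied (a binary prefix-free code with these lengths exists)

Yes


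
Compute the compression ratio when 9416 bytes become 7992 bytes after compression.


Ratio = original / compressed = 9416 / 7992 = 1.1782

1.1782


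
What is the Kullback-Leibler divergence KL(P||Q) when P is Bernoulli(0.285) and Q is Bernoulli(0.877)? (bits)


KL = p*log2(p/q) + (1-p)*log2((1-p)/(1-q)) = 0.285*log2(0.285/0.877) + 0.715*log2(0.715/0.123) = 1.3534

1.3534 bits


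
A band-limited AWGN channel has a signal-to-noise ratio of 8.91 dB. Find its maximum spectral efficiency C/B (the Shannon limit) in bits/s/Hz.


SNR_linear = 10^(8.91/10) = 7.7804; C/B = log2(1 + SNR_linear) = log2(1 + 7.7804) = 3.1343

3.1343 bits/s/Hz


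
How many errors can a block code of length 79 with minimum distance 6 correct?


Correction capability = floor((d-1)/2) = floor((6-1)/2) = 2

2 errors


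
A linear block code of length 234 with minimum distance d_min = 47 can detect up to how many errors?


Detection capability = d_min - 1 = 47 - 1 = 46

46 errors


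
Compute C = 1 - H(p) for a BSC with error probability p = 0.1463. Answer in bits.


H(p) = -p*log2(p) - (1-p)*log2(1-p) = -0.1463*log2(0.1463) - 0.8537*log2(0.8537) = 0.405690 + 0.194813 = 0.6005. C = 1 - H(p) = 1 - 0.6005 = 0.3995

0.3995 bits


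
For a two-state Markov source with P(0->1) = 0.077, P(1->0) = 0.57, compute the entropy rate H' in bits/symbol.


Stationary distribution: pi_0 = p10/(p01+p10) = 0.881, pi_1 = 0.119. Entropy rate H' = pi_0*H(p01) + pi_1*H(p10) = 0.881*0.3915 + 0.119*0.9858 = 0.4622

0.4622 bits/symbol


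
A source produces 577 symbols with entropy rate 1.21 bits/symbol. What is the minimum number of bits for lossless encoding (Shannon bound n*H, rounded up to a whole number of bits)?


Minimum bits >= n * H = 577 * 1.21 = 698.17, rounded up to a whole number of bits = 699

699 bits


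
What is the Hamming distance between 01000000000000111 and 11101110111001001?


Count differing positions: ^ . ^ . ^ ^ ^ . ^ ^ ^ . . ^ ^ ^ . = 11 differences

11


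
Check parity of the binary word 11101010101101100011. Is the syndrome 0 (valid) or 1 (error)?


Syndrome = XOR of all bits = 1 XOR 1 XOR 1 XOR 0 XOR 1 XOR 0 XOR 1 XOR 0 XOR 1 XOR 0 XOR 1 XOR 1 XOR 0 XOR 1 XOR 1 XOR 0 XOR 0 XOR 0 XOR 1 XOR 1 = 0

0


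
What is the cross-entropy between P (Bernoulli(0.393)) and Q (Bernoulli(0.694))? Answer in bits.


H(P,Q) = -p*log2(q) - (1-p)*log2(1-q). -0.393*log2(0.694) = 0.207108; -0.607*log2(0.306) = 1.036997. H(P,Q) = 0.207108 + 1.036997 = 1.2441

1.2441 bits


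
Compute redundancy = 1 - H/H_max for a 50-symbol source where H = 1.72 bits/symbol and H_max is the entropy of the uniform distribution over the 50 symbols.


H_max = log2(K) = log2(50) = 5.6439 bits/symbol. Redundancy = 1 - H/H_max = 1 - 1.72/5.6439 = 1 - 0.3048 = 0.6952

0.6952


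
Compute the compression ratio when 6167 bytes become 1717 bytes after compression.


Ratio = original / compressed = 6167 / 1717 = 3.5917

3.5917


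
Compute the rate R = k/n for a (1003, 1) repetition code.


Rate = k/n = 1/1003

1/1003


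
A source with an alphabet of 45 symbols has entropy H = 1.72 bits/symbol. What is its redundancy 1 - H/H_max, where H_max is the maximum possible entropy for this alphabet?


H_max = log2(K) = log2(45) = 5.4919 bits/symbol. Redundancy = 1 - H/H_max = 1 - 1.72/5.4919 = 1 - 0.3132 = 0.6868

0.6868


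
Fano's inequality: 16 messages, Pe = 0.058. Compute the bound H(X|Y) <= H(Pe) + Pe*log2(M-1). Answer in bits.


H(Pe) = -Pe*log2(Pe) - (1-Pe)*log2(1-Pe) = -0.058*log2(0.058) - 0.942*log2(0.942) = 0.238253 + 0.081201 = 0.3195. Pe*log2(M-1) = 0.058*log2(15) = 0.226600. Bound = H(Pe) + Pe*log2(M-1) = 0.238253 + 0.081201 + 0.226600 = 0.5461

0.5461 bits


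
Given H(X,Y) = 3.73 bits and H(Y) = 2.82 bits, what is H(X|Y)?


H(X|Y) = H(X,Y) - H(Y) = 3.73 - 2.82 = 0.91

0.91 bits


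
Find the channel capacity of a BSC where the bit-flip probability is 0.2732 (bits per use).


H(p) = -p*log2(p) - (1-p)*log2(1-p) = -0.2732*log2(0.2732) - 0.7268*log2(0.7268) = 0.511422 + 0.334597 = 0.846. C = 1 - H(p) = 1 - 0.846 = 0.154

0.154 bits


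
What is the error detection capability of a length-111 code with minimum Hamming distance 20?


Detection capability = d_min - 1 = 20 - 1 = 19

19 errors


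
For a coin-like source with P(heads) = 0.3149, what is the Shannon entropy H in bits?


H = -p*log2(p) - (1-p)*log2(1-p). -0.3149*log2(0.3149) = 0.524949; -0.6851*log2(0.6851) = 0.373800. H = 0.524949 + 0.373800 = 0.8987

0.8987 bits


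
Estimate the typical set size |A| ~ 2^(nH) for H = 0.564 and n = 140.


log2|A_typical| = nH = 140 * 0.564 = 78.96, so |A_typical| ~ 2^78.96 = 5.879e+23

5.879e+23


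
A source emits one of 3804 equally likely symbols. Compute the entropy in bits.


H = log2(n) = log2(3804) = 11.8933

11.8933 bits


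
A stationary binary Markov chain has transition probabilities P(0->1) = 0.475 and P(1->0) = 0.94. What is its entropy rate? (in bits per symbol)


Stationary distribution: pi_0 = p10/(p01+p10) = 0.6643, pi_1 = 0.3357. Entropy rate H' = pi_0*H(p01) + pi_1*H(p10) = 0.6643*0.9982 + 0.3357*0.3274 = 0.773

0.773 bits/symbol


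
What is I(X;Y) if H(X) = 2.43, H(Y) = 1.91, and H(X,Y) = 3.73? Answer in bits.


I(X;Y) = H(X) + H(Y) - H(X,Y) = 2.43 + 1.91 - 3.73 = 0.61

0.61 bits


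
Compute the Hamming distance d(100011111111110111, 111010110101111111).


Count differing positions: . ^ ^ . . ^ . . ^ . ^ . . . ^ . . . = 6 differences

6


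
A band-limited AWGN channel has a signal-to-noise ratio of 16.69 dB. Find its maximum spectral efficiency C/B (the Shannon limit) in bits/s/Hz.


SNR_linear = 10^(16.69/10) = 46.6659; C/B = log2(1 + SNR_linear) = log2(1 + 46.6659) = 5.5749

5.5749 bits/s/Hz


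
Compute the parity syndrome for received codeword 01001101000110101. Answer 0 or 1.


Syndrome = XOR of all bits = 0 XOR 1 XOR 0 XOR 0 XOR 1 XOR 1 XOR 0 XOR 1 XOR 0 XOR 0 XOR 0 XOR 1 XOR 1 XOR 0 XOR 1 XOR 0 XOR 1 = 0

0


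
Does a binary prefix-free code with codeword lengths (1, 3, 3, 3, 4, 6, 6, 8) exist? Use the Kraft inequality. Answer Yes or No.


Kraft sum = sum(2^(-l_i)) = 0.9727, need <= 1. Result: satisfied (a binary prefix-free code with these lengths exists)

Yes


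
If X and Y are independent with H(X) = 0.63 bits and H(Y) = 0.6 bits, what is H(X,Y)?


For independent variables, H(X,Y) = H(X) + H(Y) = 0.63 + 0.6 = 1.23

1.23 bits


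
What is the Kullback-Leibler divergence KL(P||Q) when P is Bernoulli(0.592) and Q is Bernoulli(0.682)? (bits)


KL = p*log2(p/q) + (1-p)*log2((1-p)/(1-q)) = 0.592*log2(0.592/0.682) + 0.408*log2(0.408/0.318) = 0.0258

0.0258 bits


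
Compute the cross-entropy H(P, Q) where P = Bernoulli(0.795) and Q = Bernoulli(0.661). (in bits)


H(P,Q) = -p*log2(q) - (1-p)*log2(1-q). -0.795*log2(0.661) = 0.474836; -0.205*log2(0.339) = 0.319932. H(P,Q) = 0.474836 + 0.319932 = 0.7948

0.7948 bits


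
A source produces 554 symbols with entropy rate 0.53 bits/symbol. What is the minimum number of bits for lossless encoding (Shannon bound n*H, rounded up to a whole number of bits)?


Minimum bits >= n * H = 554 * 0.53 = 293.62, rounded up to a whole number of bits = 294

294 bits


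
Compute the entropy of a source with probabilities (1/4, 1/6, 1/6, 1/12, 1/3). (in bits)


H = -sum(p_i * log2(p_i)). Terms: -(1/4)*log2(1/4) = 0.500000; -(1/6)*log2(1/6) = 0.430827; -(1/6)*log2(1/6) = 0.430827; -(1/12)*log2(1/12) = 0.298747; -(1/3)*log2(1/3) = 0.528321. H = 0.500000 + 0.430827 + 0.430827 + 0.298747 + 0.528321 = 2.1887

2.1887 bits


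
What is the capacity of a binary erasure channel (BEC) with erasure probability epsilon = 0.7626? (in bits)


C = 1 - epsilon = 1 - 0.7626 = 0.2374

0.2374 bits


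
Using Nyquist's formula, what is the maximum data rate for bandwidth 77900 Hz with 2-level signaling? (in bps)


Rate = 2 * B * log2(M) = 2 * 77900 * 1.0 = 155800.0

155800.0 bps


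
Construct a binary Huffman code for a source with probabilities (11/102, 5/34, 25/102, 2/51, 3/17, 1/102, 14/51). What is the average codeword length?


Huffman construction (repeatedly merge the two least-probable nodes; each merge adds 1 bit to every symbol beneath it): 1/102 + 2/51 = 5/102; 5/102 + 11/102 = 8/51; 5/34 + 8/51 = 31/102; 3/17 + 25/102 = 43/102; 14/51 + 31/102 = 59/102; 43/102 + 59/102 = 1. Resulting codeword lengths (in the order the probabilities were given): (4, 3, 2, 5, 2, 5, 2). L_avg = sum(p_i * l_i) = 11/102*4 + 5/34*3 + 25/102*2 + 2/51*5 + 3/17*2 + 1/102*5 + 14/51*2 = 128/51 = 2.5098

2.5098 bits


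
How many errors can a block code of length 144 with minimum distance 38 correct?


Correction capability = floor((d-1)/2) = floor((38-1)/2) = 18

18 errors


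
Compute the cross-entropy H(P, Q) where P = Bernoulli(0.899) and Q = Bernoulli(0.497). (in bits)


H(P,Q) = -p*log2(q) - (1-p)*log2(1-q). -0.899*log2(0.497) = 0.906805; -0.101*log2(0.503) = 0.100128. H(P,Q) = 0.906805 + 0.100128 = 1.0069

1.0069 bits


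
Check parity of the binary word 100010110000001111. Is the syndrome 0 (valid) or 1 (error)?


Syndrome = XOR of all bits = 1 XOR 0 XOR 0 XOR 0 XOR 1 XOR 0 XOR 1 XOR 1 XOR 0 XOR 0 XOR 0 XOR 0 XOR 0 XOR 0 XOR 1 XOR 1 XOR 1 XOR 1 = 0

0


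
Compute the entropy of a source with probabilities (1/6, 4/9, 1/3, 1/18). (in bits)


H = -sum(p_i * log2(p_i)). Terms: -(1/6)*log2(1/6) = 0.430827; -(4/9)*log2(4/9) = 0.519967; -(1/3)*log2(1/3) = 0.528321; -(1/18)*log2(1/18) = 0.231663. H = 0.430827 + 0.519967 + 0.528321 + 0.231663 = 1.7108

1.7108 bits


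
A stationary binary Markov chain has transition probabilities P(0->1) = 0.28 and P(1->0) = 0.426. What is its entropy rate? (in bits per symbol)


Stationary distribution: pi_0 = p10/(p01+p10) = 0.6034, pi_1 = 0.3966. Entropy rate H' = pi_0*H(p01) + pi_1*H(p10) = 0.6034*0.8555 + 0.3966*0.9841 = 0.9065

0.9065 bits/symbol


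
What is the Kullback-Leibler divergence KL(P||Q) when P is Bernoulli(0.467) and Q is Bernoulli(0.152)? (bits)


KL = p*log2(p/q) + (1-p)*log2((1-p)/(1-q)) = 0.467*log2(0.467/0.152) + 0.533*log2(0.533/0.848) = 0.3992

0.3992 bits


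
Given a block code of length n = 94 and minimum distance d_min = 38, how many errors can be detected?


Detection capability = d_min - 1 = 38 - 1 = 37

37 errors


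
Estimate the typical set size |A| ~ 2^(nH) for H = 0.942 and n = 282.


log2|A_typical| = nH = 282 * 0.942 = 265.644, so |A_typical| ~ 2^265.644 = 9.264e+79

9.264e+79


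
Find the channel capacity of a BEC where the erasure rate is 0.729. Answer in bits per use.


C = 1 - epsilon = 1 - 0.729 = 0.271

0.271 bits


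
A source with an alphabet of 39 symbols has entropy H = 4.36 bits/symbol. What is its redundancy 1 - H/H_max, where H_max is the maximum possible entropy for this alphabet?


H_max = log2(K) = log2(39) = 5.2854 bits/symbol. Redundancy = 1 - H/H_max = 1 - 4.36/5.2854 = 1 - 0.8249 = 0.1751

0.1751


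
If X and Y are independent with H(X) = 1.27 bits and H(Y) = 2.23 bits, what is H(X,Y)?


For independent variables, H(X,Y) = H(X) + H(Y) = 1.27 + 2.23 = 3.5

3.5 bits


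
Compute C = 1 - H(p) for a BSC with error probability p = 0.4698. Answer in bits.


H(p) = -p*log2(p) - (1-p)*log2(1-p) = -0.4698*log2(0.4698) - 0.5302*log2(0.5302) = 0.512026 + 0.485341 = 0.9974. C = 1 - H(p) = 1 - 0.9974 = 0.0026

0.0026 bits


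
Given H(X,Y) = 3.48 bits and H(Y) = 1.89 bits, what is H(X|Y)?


H(X|Y) = H(X,Y) - H(Y) = 3.48 - 1.89 = 1.59

1.59 bits


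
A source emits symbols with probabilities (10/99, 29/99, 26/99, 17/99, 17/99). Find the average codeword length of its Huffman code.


Huffman construction (repeatedly merge the two least-probable nodes; each merge adds 1 bit to every symbol beneath it): 10/99 + 17/99 = 3/11; 17/99 + 26/99 = 43/99; 3/11 + 29/99 = 56/99; 43/99 + 56/99 = 1. Resulting codeword lengths (in the order the probabilities were given): (3, 2, 2, 3, 2). L_avg = sum(p_i * l_i) = 10/99*3 + 29/99*2 + 26/99*2 + 17/99*3 + 17/99*2 = 25/11 = 2.2727

2.2727 bits


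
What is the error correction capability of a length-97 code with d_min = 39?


Correction capability = floor((d-1)/2) = floor((39-1)/2) = 19

19 errors


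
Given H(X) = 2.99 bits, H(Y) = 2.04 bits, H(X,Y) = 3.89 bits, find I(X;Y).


I(X;Y) = H(X) + H(Y) - H(X,Y) = 2.99 + 2.04 - 3.89 = 1.14

1.14 bits


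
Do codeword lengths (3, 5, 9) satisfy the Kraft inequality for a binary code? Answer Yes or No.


Kraft sum = sum(2^(-l_i)) = 0.1582, need <= 1. Result: satisfied (a binary prefix-free code with these lengths exists)

Yes


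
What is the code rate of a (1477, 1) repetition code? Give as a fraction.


Rate = k/n = 1/1477

1/1477


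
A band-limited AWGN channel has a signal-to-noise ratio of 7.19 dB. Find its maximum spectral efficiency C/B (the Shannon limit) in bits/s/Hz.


SNR_linear = 10^(7.19/10) = 5.236; C/B = log2(1 + SNR_linear) = log2(1 + 5.236) = 2.6406

2.6406 bits/s/Hz


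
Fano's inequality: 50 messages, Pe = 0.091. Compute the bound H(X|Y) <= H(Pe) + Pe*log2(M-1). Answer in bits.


H(Pe) = -Pe*log2(Pe) - (1-Pe)*log2(1-Pe) = -0.091*log2(0.091) - 0.909*log2(0.909) = 0.314677 + 0.125122 = 0.4398. Pe*log2(M-1) = 0.091*log2(49) = 0.510939. Bound = H(Pe) + Pe*log2(M-1) = 0.314677 + 0.125122 + 0.510939 = 0.9507

0.9507 bits


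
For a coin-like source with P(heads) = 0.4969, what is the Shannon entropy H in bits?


H = -p*log2(p) - (1-p)*log2(1-p). -0.4969*log2(0.4969) = 0.501358; -0.5031*log2(0.5031) = 0.498614. H = 0.501358 + 0.498614 = 1.0

1.0 bits


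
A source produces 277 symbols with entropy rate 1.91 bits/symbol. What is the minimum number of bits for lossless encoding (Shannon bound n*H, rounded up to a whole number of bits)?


Minimum bits >= n * H = 277 * 1.91 = 529.07, rounded up to a whole number of bits = 530

530 bits


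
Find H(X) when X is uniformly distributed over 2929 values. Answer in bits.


H = log2(n) = log2(2929) = 11.5162

11.5162 bits


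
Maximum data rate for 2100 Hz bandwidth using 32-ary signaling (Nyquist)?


Rate = 2 * B * log2(M) = 2 * 2100 * 5.0 = 21000.0

21000.0 bps


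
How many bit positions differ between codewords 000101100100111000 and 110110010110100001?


Count differing positions: ^ ^ . . ^ ^ ^ ^ . . ^ . . ^ ^ . . ^ = 10 differences

10


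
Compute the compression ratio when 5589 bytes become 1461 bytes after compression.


Ratio = original / compressed = 5589 / 1461 = 3.8255

3.8255


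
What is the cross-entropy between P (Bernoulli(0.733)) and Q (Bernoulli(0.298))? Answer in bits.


H(P,Q) = -p*log2(q) - (1-p)*log2(1-q). -0.733*log2(0.298) = 1.280269; -0.267*log2(0.702) = 0.136292. H(P,Q) = 1.280269 + 0.136292 = 1.4166

1.4166 bits


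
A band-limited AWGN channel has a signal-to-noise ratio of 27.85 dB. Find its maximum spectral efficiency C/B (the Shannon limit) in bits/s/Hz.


SNR_linear = 10^(27.85/10) = 609.5369; C/B = log2(1 + SNR_linear) = log2(1 + 609.5369) = 9.2539

9.2539 bits/s/Hz


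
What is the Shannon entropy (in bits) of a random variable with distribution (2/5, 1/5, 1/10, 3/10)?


H = -sum(p_i * log2(p_i)). Terms: -(2/5)*log2(2/5) = 0.528771; -(1/5)*log2(1/5) = 0.464386; -(1/10)*log2(1/10) = 0.332193; -(3/10)*log2(3/10) = 0.521090. H = 0.528771 + 0.464386 + 0.332193 + 0.521090 = 1.8464

1.8464 bits


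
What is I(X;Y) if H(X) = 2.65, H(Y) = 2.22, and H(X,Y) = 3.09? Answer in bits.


I(X;Y) = H(X) + H(Y) - H(X,Y) = 2.65 + 2.22 - 3.09 = 1.78

1.78 bits


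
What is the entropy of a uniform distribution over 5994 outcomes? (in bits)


H = log2(n) = log2(5994) = 12.5493

12.5493 bits


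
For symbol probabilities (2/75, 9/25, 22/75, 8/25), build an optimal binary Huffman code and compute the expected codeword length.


Huffman construction (repeatedly merge the two least-probable nodes; each merge adds 1 bit to every symbol beneath it): 2/75 + 22/75 = 8/25; 8/25 + 8/25 = 16/25; 9/25 + 16/25 = 1. Resulting codeword lengths (in the order the probabilities were given): (3, 1, 3, 2). L_avg = sum(p_i * l_i) = 2/75*3 + 9/25*1 + 22/75*3 + 8/25*2 = 49/25 = 1.96

1.96 bits


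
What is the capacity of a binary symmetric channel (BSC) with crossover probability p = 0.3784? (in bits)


H(p) = -p*log2(p) - (1-p)*log2(1-p) = -0.3784*log2(0.3784) - 0.6216*log2(0.6216) = 0.530523 + 0.426381 = 0.9569. C = 1 - H(p) = 1 - 0.9569 = 0.0431

0.0431 bits


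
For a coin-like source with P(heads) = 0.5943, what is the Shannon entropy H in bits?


H = -p*log2(p) - (1-p)*log2(1-p). -0.5943*log2(0.5943) = 0.446163; -0.4057*log2(0.4057) = 0.528025. H = 0.446163 + 0.528025 = 0.9742

0.9742 bits


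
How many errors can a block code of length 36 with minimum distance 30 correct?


Correction capability = floor((d-1)/2) = floor((30-1)/2) = 14

14 errors


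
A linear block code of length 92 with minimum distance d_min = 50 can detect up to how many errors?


Detection capability = d_min - 1 = 50 - 1 = 49

49 errors


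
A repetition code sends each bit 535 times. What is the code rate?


Rate = k/n = 1/535

1/535


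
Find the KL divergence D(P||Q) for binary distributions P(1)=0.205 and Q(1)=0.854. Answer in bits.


KL = p*log2(p/q) + (1-p)*log2((1-p)/(1-q)) = 0.205*log2(0.205/0.854) + 0.795*log2(0.795/0.146) = 1.5217

1.5217 bits


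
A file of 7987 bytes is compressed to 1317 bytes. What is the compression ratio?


Ratio = original / compressed = 7987 / 1317 = 6.0645

6.0645


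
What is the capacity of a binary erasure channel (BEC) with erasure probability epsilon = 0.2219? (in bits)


C = 1 - epsilon = 1 - 0.2219 = 0.7781

0.7781 bits


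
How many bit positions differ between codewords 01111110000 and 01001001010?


Count differing positions: . . ^ ^ . ^ ^ ^ . ^ . = 6 differences

6


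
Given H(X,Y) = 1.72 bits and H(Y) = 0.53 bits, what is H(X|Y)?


H(X|Y) = H(X,Y) - H(Y) = 1.72 - 0.53 = 1.19

1.19 bits


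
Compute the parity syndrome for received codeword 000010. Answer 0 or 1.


Syndrome = XOR of all bits = 0 XOR 0 XOR 0 XOR 0 XOR 1 XOR 0 = 1

1


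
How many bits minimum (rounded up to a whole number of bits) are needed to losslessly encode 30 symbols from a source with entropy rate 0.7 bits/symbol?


Minimum bits >= n * H = 30 * 0.7 = 21.0, rounded up to a whole number of bits = 21

21 bits


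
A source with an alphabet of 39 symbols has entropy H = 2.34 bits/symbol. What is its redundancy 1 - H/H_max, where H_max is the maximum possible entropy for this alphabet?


H_max = log2(K) = log2(39) = 5.2854 bits/symbol. Redundancy = 1 - H/H_max = 1 - 2.34/5.2854 = 1 - 0.4427 = 0.5573

0.5573


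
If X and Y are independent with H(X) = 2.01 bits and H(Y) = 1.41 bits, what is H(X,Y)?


For independent variables, H(X,Y) = H(X) + H(Y) = 2.01 + 1.41 = 3.42

3.42 bits


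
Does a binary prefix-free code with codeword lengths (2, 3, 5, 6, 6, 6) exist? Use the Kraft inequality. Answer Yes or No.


Kraft sum = sum(2^(-l_i)) = 0.4531, need <= 1. Result: satisfied (a binary prefix-free code with these lengths exists)

Yes
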